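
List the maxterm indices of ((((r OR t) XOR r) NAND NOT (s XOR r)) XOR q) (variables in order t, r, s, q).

ΠM(1, 3, 5, 7, 8, 11, 13, 15) = (t OR r OR s OR NOT q) AND (t OR r OR NOT s OR NOT q) AND (t OR NOT r OR s OR NOT q) AND (t OR NOT r OR NOT s OR NOT q) AND (NOT t OR r OR s OR q) AND (NOT t OR r OR NOT s OR NOT q) AND (NOT t OR NOT r OR s OR NOT q) AND (NOT t OR NOT r OR NOT s OR NOT q)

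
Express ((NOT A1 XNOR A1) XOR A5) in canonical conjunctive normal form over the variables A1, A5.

(A1 OR A5) AND (NOT A1 OR A5)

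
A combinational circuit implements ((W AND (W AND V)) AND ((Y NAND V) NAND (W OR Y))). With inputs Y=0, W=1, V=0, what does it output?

Substituting: ((1 AND (1 AND 0)) AND ((0 NAND 0) NAND (1 OR 0)))
= 0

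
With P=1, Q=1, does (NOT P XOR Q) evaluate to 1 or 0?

Substituting: (NOT 1 XOR 1)
= 1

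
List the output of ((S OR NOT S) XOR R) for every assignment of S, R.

S | R | Output
--------------
0 | 0 | 1
0 | 1 | 0
1 | 0 | 1
1 | 1 | 0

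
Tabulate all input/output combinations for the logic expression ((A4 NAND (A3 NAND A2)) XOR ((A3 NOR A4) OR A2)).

A2 | A4 | A3 | Output
---------------------
0 | 0 | 0 | 0
0 | 0 | 1 | 1
0 | 1 | 0 | 0
0 | 1 | 1 | 0
1 | 0 | 0 | 0
1 | 0 | 1 | 0
1 | 1 | 0 | 1
1 | 1 | 1 | 0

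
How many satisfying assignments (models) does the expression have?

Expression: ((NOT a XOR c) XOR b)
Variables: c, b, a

Satisfying assignments: (0,0,0), (0,1,1), (1,0,1), (1,1,0)
Count: 4 out of 8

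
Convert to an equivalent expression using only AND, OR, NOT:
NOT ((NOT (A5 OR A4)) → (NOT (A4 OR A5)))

(NOT (A5 OR A4)) AND (A4 OR A5)
(Negated implication: NOT(A → B) = A AND NOT B)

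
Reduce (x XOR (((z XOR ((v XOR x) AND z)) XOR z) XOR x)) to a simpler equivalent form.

By XOR self-cancellation ((E XOR v) XOR v = E) then XOR self-cancellation ((E XOR v) XOR v = E):
= ((v XOR x) AND z)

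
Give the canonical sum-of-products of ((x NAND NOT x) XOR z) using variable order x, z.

Σm(0, 2) = (NOT x AND NOT z) OR (x AND NOT z)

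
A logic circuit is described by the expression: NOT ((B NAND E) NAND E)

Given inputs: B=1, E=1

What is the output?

Substituting: NOT ((1 NAND 1) NAND 1)
= 0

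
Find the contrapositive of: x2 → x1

Contrapositive: NOT x1 → NOT x2
Note: A statement and its contrapositive are logically equivalent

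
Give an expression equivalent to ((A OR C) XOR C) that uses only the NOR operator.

((((((A NOR C) NOR (A NOR C)) NOR C) NOR (((A NOR C) NOR (A NOR C)) NOR C)) NOR ((((A NOR C) NOR (A NOR C)) NOR C) NOR (((A NOR C) NOR (A NOR C)) NOR C))) NOR ((((((A NOR C) NOR (A NOR C)) NOR ((A NOR C) NOR (A NOR C))) NOR (C NOR C)) NOR ((((A NOR C) NOR (A NOR C)) NOR ((A NOR C) NOR (A NOR C))) NOR (C NOR C))) NOR (((((A NOR C) NOR (A NOR C)) NOR ((A NOR C) NOR (A NOR C))) NOR (C NOR C)) NOR ((((A NOR C) NOR (A NOR C)) NOR ((A NOR C) NOR (A NOR C))) NOR (C NOR C)))))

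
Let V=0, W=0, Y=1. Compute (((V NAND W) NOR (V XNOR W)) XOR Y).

Substituting: (((0 NAND 0) NOR (0 XNOR 0)) XOR 1)
= 1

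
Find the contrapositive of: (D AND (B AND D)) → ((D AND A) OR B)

Contrapositive: NOT ((D AND A) OR B) → NOT (D AND (B AND D))
Note: A statement and its contrapositive are logically equivalent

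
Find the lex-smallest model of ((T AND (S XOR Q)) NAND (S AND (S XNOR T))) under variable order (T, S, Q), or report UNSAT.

T=0, S=0, Q=0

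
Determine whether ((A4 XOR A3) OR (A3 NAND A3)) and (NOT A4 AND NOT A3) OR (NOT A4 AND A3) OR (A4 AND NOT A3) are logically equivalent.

Yes, they are equivalent — the two output columns agree on all 4 assignments:
A4 | A3 | Expression 1 | Expression 2
-------------------------------------
0 | 0 | 1 | 1
0 | 1 | 1 | 1
1 | 0 | 1 | 1
1 | 1 | 0 | 0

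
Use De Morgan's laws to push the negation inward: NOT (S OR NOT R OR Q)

NOT S AND R AND NOT Q
De Morgan's: NOT(OR of terms) = AND of negations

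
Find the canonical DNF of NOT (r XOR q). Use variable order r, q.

(NOT r AND NOT q) OR (r AND q)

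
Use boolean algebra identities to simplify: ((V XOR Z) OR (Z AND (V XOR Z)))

By absorption (E OR (E AND v) = E):
= (V XOR Z)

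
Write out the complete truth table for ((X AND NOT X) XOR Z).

X | Z | Output
--------------
0 | 0 | 0
0 | 1 | 1
1 | 0 | 0
1 | 1 | 1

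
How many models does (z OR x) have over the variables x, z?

Satisfying assignments: (0,1), (1,0), (1,1)
Count: 3 out of 4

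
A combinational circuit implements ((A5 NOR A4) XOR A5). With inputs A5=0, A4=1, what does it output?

Substituting: ((0 NOR 1) XOR 0)
= 0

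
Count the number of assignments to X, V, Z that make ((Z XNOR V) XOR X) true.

Satisfying assignments: (0,0,0), (0,1,1), (1,0,1), (1,1,0)
Count: 4 out of 8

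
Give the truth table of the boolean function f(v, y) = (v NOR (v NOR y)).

v | y | Output
--------------
0 | 0 | 0
0 | 1 | 1
1 | 0 | 0
1 | 1 | 0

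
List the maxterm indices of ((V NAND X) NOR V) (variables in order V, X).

ΠM(0, 1, 2, 3) = (V OR X) AND (V OR NOT X) AND (NOT V OR X) AND (NOT V OR NOT X)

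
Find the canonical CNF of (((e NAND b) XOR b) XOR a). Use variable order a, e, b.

(a OR e OR NOT b) AND (NOT a OR e OR b) AND (NOT a OR NOT e OR b) AND (NOT a OR NOT e OR NOT b)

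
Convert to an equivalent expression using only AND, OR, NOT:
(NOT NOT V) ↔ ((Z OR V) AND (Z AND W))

((NOT NOT V) AND ((Z OR V) AND (Z AND W))) OR (NOT V AND NOT ((Z OR V) AND (Z AND W)))
(Biconditional = both true or both false)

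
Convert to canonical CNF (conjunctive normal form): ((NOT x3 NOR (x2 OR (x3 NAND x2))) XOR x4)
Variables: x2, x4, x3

(x2 OR x4 OR x3) AND (x2 OR x4 OR NOT x3) AND (NOT x2 OR x4 OR x3) AND (NOT x2 OR x4 OR NOT x3)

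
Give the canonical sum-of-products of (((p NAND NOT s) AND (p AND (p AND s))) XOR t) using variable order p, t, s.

Σm(2, 3, 5, 6) = (NOT p AND t AND NOT s) OR (NOT p AND t AND s) OR (p AND NOT t AND s) OR (p AND t AND NOT s)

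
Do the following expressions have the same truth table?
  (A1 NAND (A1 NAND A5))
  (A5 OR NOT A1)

Yes, they are equivalent — the two output columns agree on all 4 assignments:
A5 | A1 | Expression 1 | Expression 2
-------------------------------------
0 | 0 | 1 | 1
0 | 1 | 0 | 0
1 | 0 | 1 | 1
1 | 1 | 1 | 1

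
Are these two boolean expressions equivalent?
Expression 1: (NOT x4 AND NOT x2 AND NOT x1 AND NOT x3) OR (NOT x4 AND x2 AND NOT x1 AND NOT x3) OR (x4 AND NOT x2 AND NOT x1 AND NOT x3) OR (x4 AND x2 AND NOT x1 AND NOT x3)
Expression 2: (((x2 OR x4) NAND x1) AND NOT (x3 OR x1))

Yes, they are equivalent — the two output columns agree on all 16 assignments:
x4 | x2 | x1 | x3 | Expression 1 | Expression 2
-----------------------------------------------
0 | 0 | 0 | 0 | 1 | 1
0 | 0 | 0 | 1 | 0 | 0
0 | 0 | 1 | 0 | 0 | 0
0 | 0 | 1 | 1 | 0 | 0
0 | 1 | 0 | 0 | 1 | 1
0 | 1 | 0 | 1 | 0 | 0
0 | 1 | 1 | 0 | 0 | 0
0 | 1 | 1 | 1 | 0 | 0
1 | 0 | 0 | 0 | 1 | 1
1 | 0 | 0 | 1 | 0 | 0
1 | 0 | 1 | 0 | 0 | 0
1 | 0 | 1 | 1 | 0 | 0
1 | 1 | 0 | 0 | 1 | 1
1 | 1 | 0 | 1 | 0 | 0
1 | 1 | 1 | 0 | 0 | 0
1 | 1 | 1 | 1 | 0 | 0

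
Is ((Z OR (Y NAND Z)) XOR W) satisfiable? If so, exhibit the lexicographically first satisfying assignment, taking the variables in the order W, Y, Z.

W=0, Y=0, Z=0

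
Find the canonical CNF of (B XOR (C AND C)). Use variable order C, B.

(C OR B) AND (NOT C OR NOT B)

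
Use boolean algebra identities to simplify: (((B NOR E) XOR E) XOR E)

By XOR self-cancellation ((E XOR v) XOR v = E):
= (B NOR E)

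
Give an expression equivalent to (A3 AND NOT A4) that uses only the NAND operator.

((A3 NAND (A4 NAND A4)) NAND (A3 NAND (A4 NAND A4)))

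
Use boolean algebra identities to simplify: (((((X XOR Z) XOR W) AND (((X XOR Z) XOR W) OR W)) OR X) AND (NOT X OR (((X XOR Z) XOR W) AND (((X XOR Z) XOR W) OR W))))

By distribution ((E OR v) AND (E OR NOT v) = E) then absorption (E AND (E OR v) = E):
= ((X XOR Z) XOR W)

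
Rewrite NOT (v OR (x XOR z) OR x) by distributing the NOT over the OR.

NOT v AND NOT (x XOR z) AND NOT x
De Morgan's: NOT(OR of terms) = AND of negations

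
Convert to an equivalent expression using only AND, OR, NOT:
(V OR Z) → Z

NOT (V OR Z) OR Z
(Implication elimination: A → B = NOT A OR B)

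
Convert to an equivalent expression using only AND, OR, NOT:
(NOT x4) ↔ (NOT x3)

((NOT x4) AND (NOT x3)) OR (x4 AND x3)
(Biconditional = both true or both false)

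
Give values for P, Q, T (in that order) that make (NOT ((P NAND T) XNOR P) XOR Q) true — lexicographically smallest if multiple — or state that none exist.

P=0, Q=0, T=0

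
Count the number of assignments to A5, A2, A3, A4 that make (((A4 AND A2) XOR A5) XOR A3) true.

Satisfying assignments: (0,0,1,0), (0,0,1,1), (0,1,0,1), (0,1,1,0), (1,0,0,0), (1,0,0,1), (1,1,0,0), (1,1,1,1)
Count: 8 out of 16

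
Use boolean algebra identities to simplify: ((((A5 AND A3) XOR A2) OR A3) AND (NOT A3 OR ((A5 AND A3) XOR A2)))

By distribution ((E OR v) AND (E OR NOT v) = E):
= ((A5 AND A3) XOR A2)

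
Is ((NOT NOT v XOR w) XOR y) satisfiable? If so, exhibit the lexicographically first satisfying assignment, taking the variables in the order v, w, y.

v=0, w=0, y=1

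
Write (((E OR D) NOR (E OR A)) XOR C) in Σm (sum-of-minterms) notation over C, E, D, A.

Σm(0, 9, 10, 11, 12, 13, 14, 15) = (NOT C AND NOT E AND NOT D AND NOT A) OR (C AND NOT E AND NOT D AND A) OR (C AND NOT E AND D AND NOT A) OR (C AND NOT E AND D AND A) OR (C AND E AND NOT D AND NOT A) OR (C AND E AND NOT D AND A) OR (C AND E AND D AND NOT A) OR (C AND E AND D AND A)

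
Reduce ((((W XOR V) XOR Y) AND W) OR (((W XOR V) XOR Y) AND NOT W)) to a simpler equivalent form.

By distribution ((E AND v) OR (E AND NOT v) = E):
= ((W XOR V) XOR Y)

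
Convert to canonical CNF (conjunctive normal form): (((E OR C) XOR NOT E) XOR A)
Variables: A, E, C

(A OR E OR NOT C) AND (NOT A OR E OR C) AND (NOT A OR NOT E OR C) AND (NOT A OR NOT E OR NOT C)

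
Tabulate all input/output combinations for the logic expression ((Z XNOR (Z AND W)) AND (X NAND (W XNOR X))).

X | W | Z | Output
------------------
0 | 0 | 0 | 1
0 | 0 | 1 | 0
0 | 1 | 0 | 1
0 | 1 | 1 | 1
1 | 0 | 0 | 1
1 | 0 | 1 | 0
1 | 1 | 0 | 0
1 | 1 | 1 | 0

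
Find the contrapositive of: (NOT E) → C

Contrapositive: NOT C → E
Note: A statement and its contrapositive are logically equivalent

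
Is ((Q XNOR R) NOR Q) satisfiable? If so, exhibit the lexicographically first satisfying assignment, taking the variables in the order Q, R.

Q=0, R=1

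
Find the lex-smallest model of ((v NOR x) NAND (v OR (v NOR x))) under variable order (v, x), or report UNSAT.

v=0, x=1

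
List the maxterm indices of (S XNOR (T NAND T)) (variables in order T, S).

ΠM(0, 3) = (T OR S) AND (NOT T OR NOT S)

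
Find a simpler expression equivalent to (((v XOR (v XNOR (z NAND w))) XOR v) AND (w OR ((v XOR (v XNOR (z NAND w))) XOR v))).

By absorption (E AND (E OR v) = E) then XOR self-cancellation ((E XOR v) XOR v = E):
= (v XNOR (z NAND w))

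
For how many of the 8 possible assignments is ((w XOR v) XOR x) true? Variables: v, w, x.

Satisfying assignments: (0,0,1), (0,1,0), (1,0,0), (1,1,1)
Count: 4 out of 8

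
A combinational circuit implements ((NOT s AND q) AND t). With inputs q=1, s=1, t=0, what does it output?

Substituting: ((NOT 1 AND 1) AND 0)
= 0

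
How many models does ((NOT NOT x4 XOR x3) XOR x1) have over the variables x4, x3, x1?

Satisfying assignments: (0,0,1), (0,1,0), (1,0,0), (1,1,1)
Count: 4 out of 8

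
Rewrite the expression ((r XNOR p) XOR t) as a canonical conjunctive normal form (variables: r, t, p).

(r OR t OR NOT p) AND (r OR NOT t OR p) AND (NOT r OR t OR p) AND (NOT r OR NOT t OR NOT p)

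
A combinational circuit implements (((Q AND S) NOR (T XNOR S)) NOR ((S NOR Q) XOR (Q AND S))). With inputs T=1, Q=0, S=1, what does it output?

Substituting: (((0 AND 1) NOR (1 XNOR 1)) NOR ((1 NOR 0) XOR (0 AND 1)))
= 1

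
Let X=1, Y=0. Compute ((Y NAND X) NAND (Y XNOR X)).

Substituting: ((0 NAND 1) NAND (0 XNOR 1))
= 1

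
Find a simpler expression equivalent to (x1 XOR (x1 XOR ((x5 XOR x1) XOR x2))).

By XOR self-cancellation ((E XOR v) XOR v = E):
= ((x5 XOR x1) XOR x2)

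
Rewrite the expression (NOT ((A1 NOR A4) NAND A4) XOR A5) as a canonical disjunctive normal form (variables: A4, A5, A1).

(NOT A4 AND A5 AND NOT A1) OR (NOT A4 AND A5 AND A1) OR (A4 AND A5 AND NOT A1) OR (A4 AND A5 AND A1)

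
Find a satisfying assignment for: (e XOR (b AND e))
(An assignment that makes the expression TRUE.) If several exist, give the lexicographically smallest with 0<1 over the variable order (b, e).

b=0, e=1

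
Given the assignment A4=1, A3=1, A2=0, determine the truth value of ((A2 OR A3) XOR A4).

Substituting: ((0 OR 1) XOR 1)
= 0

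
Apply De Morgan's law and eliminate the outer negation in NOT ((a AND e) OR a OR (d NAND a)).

NOT (a AND e) AND NOT a AND NOT (d NAND a)
De Morgan's: NOT(OR of terms) = AND of negations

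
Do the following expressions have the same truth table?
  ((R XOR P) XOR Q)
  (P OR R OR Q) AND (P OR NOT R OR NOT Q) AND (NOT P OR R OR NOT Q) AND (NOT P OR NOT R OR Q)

Yes, they are equivalent — the two output columns agree on all 8 assignments:
P | R | Q | Expression 1 | Expression 2
---------------------------------------
0 | 0 | 0 | 0 | 0
0 | 0 | 1 | 1 | 1
0 | 1 | 0 | 1 | 1
0 | 1 | 1 | 0 | 0
1 | 0 | 0 | 1 | 1
1 | 0 | 1 | 0 | 0
1 | 1 | 0 | 0 | 0
1 | 1 | 1 | 1 | 1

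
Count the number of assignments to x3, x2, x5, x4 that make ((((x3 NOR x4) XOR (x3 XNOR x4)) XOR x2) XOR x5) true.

Satisfying assignments: (0,0,1,0), (0,0,1,1), (0,1,0,0), (0,1,0,1), (1,0,0,1), (1,0,1,0), (1,1,0,0), (1,1,1,1)
Count: 8 out of 16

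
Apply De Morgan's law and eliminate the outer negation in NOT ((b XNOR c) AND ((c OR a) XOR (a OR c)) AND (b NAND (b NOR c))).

NOT (b XNOR c) OR NOT ((c OR a) XOR (a OR c)) OR NOT (b NAND (b NOR c))
De Morgan's: NOT(AND of terms) = OR of negations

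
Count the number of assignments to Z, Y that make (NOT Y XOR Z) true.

Satisfying assignments: (0,0), (1,1)
Count: 2 out of 4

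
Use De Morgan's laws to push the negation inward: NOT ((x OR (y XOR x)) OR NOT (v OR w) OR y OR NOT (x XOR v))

NOT (x OR (y XOR x)) AND (v OR w) AND NOT y AND (x XOR v)
De Morgan's: NOT(OR of terms) = AND of negations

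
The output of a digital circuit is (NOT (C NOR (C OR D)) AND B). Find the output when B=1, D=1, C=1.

Substituting: (NOT (1 NOR (1 OR 1)) AND 1)
= 1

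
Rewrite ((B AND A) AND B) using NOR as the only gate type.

((((B NOR B) NOR (A NOR A)) NOR ((B NOR B) NOR (A NOR A))) NOR (B NOR B))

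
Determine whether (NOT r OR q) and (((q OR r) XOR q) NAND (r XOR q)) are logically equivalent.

Yes, they are equivalent — the two output columns agree on all 4 assignments:
r | q | Expression 1 | Expression 2
-----------------------------------
0 | 0 | 1 | 1
0 | 1 | 1 | 1
1 | 0 | 0 | 0
1 | 1 | 1 | 1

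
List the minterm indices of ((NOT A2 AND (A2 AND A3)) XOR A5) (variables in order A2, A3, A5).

Σm(1, 3, 5, 7) = (NOT A2 AND NOT A3 AND A5) OR (NOT A2 AND A3 AND A5) OR (A2 AND NOT A3 AND A5) OR (A2 AND A3 AND A5)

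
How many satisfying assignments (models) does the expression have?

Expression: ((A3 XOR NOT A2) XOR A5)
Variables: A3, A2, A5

Satisfying assignments: (0,0,0), (0,1,1), (1,0,1), (1,1,0)
Count: 4 out of 8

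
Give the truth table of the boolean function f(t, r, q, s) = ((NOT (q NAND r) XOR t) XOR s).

t | r | q | s | Output
----------------------
0 | 0 | 0 | 0 | 0
0 | 0 | 0 | 1 | 1
0 | 0 | 1 | 0 | 0
0 | 0 | 1 | 1 | 1
0 | 1 | 0 | 0 | 0
0 | 1 | 0 | 1 | 1
0 | 1 | 1 | 0 | 1
0 | 1 | 1 | 1 | 0
1 | 0 | 0 | 0 | 1
1 | 0 | 0 | 1 | 0
1 | 0 | 1 | 0 | 1
1 | 0 | 1 | 1 | 0
1 | 1 | 0 | 0 | 1
1 | 1 | 0 | 1 | 0
1 | 1 | 1 | 0 | 0
1 | 1 | 1 | 1 | 1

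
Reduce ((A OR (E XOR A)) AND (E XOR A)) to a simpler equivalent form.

By absorption (E AND (E OR v) = E):
= (E XOR A)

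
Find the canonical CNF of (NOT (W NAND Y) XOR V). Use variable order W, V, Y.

(W OR V OR Y) AND (W OR V OR NOT Y) AND (NOT W OR V OR Y) AND (NOT W OR NOT V OR NOT Y)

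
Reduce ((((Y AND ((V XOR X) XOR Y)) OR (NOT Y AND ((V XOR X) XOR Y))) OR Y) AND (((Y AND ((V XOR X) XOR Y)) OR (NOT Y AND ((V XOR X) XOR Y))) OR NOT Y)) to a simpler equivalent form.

By distribution ((E OR v) AND (E OR NOT v) = E) then distribution ((E AND v) OR (E AND NOT v) = E):
= ((V XOR X) XOR Y)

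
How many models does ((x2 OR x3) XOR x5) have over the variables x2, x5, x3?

Satisfying assignments: (0,0,1), (0,1,0), (1,0,0), (1,0,1)
Count: 4 out of 8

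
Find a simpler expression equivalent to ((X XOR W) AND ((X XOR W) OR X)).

By absorption (E AND (E OR v) = E):
= (X XOR W)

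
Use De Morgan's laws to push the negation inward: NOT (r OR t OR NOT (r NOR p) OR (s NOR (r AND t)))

NOT r AND NOT t AND (r NOR p) AND NOT (s NOR (r AND t))
De Morgan's: NOT(OR of terms) = AND of negations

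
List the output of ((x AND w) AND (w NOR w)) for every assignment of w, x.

w | x | Output
--------------
0 | 0 | 0
0 | 1 | 0
1 | 0 | 0
1 | 1 | 0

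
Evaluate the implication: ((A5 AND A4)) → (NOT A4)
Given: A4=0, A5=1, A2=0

Antecedent ((A5 AND A4)) = 0; consequent (NOT A4) = 1.
0 → 1 = 1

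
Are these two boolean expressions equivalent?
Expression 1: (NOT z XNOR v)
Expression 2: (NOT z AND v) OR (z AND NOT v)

Yes, they are equivalent — the two output columns agree on all 4 assignments:
z | v | Expression 1 | Expression 2
-----------------------------------
0 | 0 | 0 | 0
0 | 1 | 1 | 1
1 | 0 | 1 | 1
1 | 1 | 0 | 0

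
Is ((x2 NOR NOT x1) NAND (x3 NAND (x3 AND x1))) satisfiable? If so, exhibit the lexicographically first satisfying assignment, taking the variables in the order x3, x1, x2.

x3=0, x1=0, x2=0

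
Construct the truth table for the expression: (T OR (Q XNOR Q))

Q | T | Output
--------------
0 | 0 | 1
0 | 1 | 1
1 | 0 | 1
1 | 1 | 1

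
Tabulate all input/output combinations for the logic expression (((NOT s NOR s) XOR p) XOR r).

s | p | r | Output
------------------
0 | 0 | 0 | 0
0 | 0 | 1 | 1
0 | 1 | 0 | 1
0 | 1 | 1 | 0
1 | 0 | 0 | 0
1 | 0 | 1 | 1
1 | 1 | 0 | 1
1 | 1 | 1 | 0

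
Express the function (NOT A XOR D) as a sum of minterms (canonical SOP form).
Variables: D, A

Σm(0, 3) = (NOT D AND NOT A) OR (D AND A)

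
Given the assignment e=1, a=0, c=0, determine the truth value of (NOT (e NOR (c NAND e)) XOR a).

Substituting: (NOT (1 NOR (0 NAND 1)) XOR 0)
= 1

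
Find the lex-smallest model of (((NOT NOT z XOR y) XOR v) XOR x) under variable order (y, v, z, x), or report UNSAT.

y=0, v=0, z=0, x=1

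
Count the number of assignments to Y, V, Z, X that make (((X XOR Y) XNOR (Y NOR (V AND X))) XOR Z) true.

Satisfying assignments: (0,0,0,1), (0,0,1,0), (0,1,1,0), (0,1,1,1), (1,0,0,1), (1,0,1,0), (1,1,0,1), (1,1,1,0)
Count: 8 out of 16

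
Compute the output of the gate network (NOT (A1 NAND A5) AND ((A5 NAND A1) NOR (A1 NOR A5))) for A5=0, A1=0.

Substituting: (NOT (0 NAND 0) AND ((0 NAND 0) NOR (0 NOR 0)))
= 0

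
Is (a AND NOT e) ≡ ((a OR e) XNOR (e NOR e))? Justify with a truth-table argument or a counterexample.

Yes, they are equivalent — the two output columns agree on all 4 assignments:
a | e | Expression 1 | Expression 2
-----------------------------------
0 | 0 | 0 | 0
0 | 1 | 0 | 0
1 | 0 | 1 | 1
1 | 1 | 0 | 0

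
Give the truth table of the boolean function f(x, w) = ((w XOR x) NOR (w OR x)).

x | w | Output
--------------
0 | 0 | 1
0 | 1 | 0
1 | 0 | 0
1 | 1 | 0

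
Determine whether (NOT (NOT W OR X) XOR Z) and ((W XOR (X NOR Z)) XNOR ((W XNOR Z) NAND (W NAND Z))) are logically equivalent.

No. Counterexample: with Z=0, W=0, X=1, Expression 1 = 0 but Expression 2 = 1.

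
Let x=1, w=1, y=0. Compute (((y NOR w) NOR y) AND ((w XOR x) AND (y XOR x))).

Substituting: (((0 NOR 1) NOR 0) AND ((1 XOR 1) AND (0 XOR 1)))
= 0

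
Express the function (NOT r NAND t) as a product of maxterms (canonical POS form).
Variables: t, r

ΠM(2) = (NOT t OR r)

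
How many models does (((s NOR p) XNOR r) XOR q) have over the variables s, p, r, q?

Satisfying assignments: (0,0,0,1), (0,0,1,0), (0,1,0,0), (0,1,1,1), (1,0,0,0), (1,0,1,1), (1,1,0,0), (1,1,1,1)
Count: 8 out of 16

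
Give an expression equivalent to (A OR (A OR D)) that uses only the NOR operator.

((A NOR ((A NOR D) NOR (A NOR D))) NOR (A NOR ((A NOR D) NOR (A NOR D))))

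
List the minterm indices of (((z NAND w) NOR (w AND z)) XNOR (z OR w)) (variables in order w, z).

Σm(0) = (NOT w AND NOT z)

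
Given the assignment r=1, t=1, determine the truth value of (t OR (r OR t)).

Substituting: (1 OR (1 OR 1))
= 1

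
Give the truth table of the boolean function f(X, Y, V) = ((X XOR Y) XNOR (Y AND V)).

X | Y | V | Output
------------------
0 | 0 | 0 | 1
0 | 0 | 1 | 1
0 | 1 | 0 | 0
0 | 1 | 1 | 1
1 | 0 | 0 | 0
1 | 0 | 1 | 0
1 | 1 | 0 | 1
1 | 1 | 1 | 0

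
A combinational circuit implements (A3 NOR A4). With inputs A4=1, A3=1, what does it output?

Substituting: (1 NOR 1)
= 0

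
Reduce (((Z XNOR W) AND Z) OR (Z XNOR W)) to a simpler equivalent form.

By absorption (E OR (E AND v) = E):
= (Z XNOR W)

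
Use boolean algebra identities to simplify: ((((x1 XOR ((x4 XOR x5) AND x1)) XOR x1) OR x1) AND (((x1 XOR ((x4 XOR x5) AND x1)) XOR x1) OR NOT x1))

By distribution ((E OR v) AND (E OR NOT v) = E) then XOR self-cancellation ((E XOR v) XOR v = E):
= ((x4 XOR x5) AND x1)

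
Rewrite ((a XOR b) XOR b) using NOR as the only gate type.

((((((((a NOR b) NOR (a NOR b)) NOR ((a NOR b) NOR (a NOR b))) NOR ((((a NOR a) NOR (b NOR b)) NOR ((a NOR a) NOR (b NOR b))) NOR (((a NOR a) NOR (b NOR b)) NOR ((a NOR a) NOR (b NOR b))))) NOR b) NOR (((((a NOR b) NOR (a NOR b)) NOR ((a NOR b) NOR (a NOR b))) NOR ((((a NOR a) NOR (b NOR b)) NOR ((a NOR a) NOR (b NOR b))) NOR (((a NOR a) NOR (b NOR b)) NOR ((a NOR a) NOR (b NOR b))))) NOR b)) NOR ((((((a NOR b) NOR (a NOR b)) NOR ((a NOR b) NOR (a NOR b))) NOR ((((a NOR a) NOR (b NOR b)) NOR ((a NOR a) NOR (b NOR b))) NOR (((a NOR a) NOR (b NOR b)) NOR ((a NOR a) NOR (b NOR b))))) NOR b) NOR (((((a NOR b) NOR (a NOR b)) NOR ((a NOR b) NOR (a NOR b))) NOR ((((a NOR a) NOR (b NOR b)) NOR ((a NOR a) NOR (b NOR b))) NOR (((a NOR a) NOR (b NOR b)) NOR ((a NOR a) NOR (b NOR b))))) NOR b))) NOR ((((((((a NOR b) NOR (a NOR b)) NOR ((a NOR b) NOR (a NOR b))) NOR ((((a NOR a) NOR (b NOR b)) NOR ((a NOR a) NOR (b NOR b))) NOR (((a NOR a) NOR (b NOR b)) NOR ((a NOR a) NOR (b NOR b))))) NOR ((((a NOR b) NOR (a NOR b)) NOR ((a NOR b) NOR (a NOR b))) NOR ((((a NOR a) NOR (b NOR b)) NOR ((a NOR a) NOR (b NOR b))) NOR (((a NOR a) NOR (b NOR b)) NOR ((a NOR a) NOR (b NOR b)))))) NOR (b NOR b)) NOR ((((((a NOR b) NOR (a NOR b)) NOR ((a NOR b) NOR (a NOR b))) NOR ((((a NOR a) NOR (b NOR b)) NOR ((a NOR a) NOR (b NOR b))) NOR (((a NOR a) NOR (b NOR b)) NOR ((a NOR a) NOR (b NOR b))))) NOR ((((a NOR b) NOR (a NOR b)) NOR ((a NOR b) NOR (a NOR b))) NOR ((((a NOR a) NOR (b NOR b)) NOR ((a NOR a) NOR (b NOR b))) NOR (((a NOR a) NOR (b NOR b)) NOR ((a NOR a) NOR (b NOR b)))))) NOR (b NOR b))) NOR (((((((a NOR b) NOR (a NOR b)) NOR ((a NOR b) NOR (a NOR b))) NOR ((((a NOR a) NOR (b NOR b)) NOR ((a NOR a) NOR (b NOR b))) NOR (((a NOR a) NOR (b NOR b)) NOR ((a NOR a) NOR (b NOR b))))) NOR ((((a NOR b) NOR (a NOR b)) NOR ((a NOR b) NOR (a NOR b))) NOR ((((a NOR a) NOR (b NOR b)) NOR ((a NOR a) NOR (b NOR b))) NOR (((a NOR a) NOR (b NOR b)) NOR ((a NOR a) NOR (b NOR b)))))) NOR (b NOR b)) NOR ((((((a NOR b) NOR (a NOR b)) NOR ((a NOR b) NOR (a NOR b))) NOR ((((a NOR a) NOR (b NOR b)) NOR ((a NOR a) NOR (b NOR b))) NOR (((a NOR a) NOR (b NOR b)) NOR ((a NOR a) NOR (b NOR b))))) NOR ((((a NOR b) NOR (a NOR b)) NOR ((a NOR b) NOR (a NOR b))) NOR ((((a NOR a) NOR (b NOR b)) NOR ((a NOR a) NOR (b NOR b))) NOR (((a NOR a) NOR (b NOR b)) NOR ((a NOR a) NOR (b NOR b)))))) NOR (b NOR b)))))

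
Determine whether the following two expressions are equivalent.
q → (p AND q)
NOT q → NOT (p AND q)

No, Inverse is not equivalent to original (counterexample: q=1, p=0)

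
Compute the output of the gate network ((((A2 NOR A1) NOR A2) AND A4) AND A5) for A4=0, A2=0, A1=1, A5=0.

Substituting: ((((0 NOR 1) NOR 0) AND 0) AND 0)
= 0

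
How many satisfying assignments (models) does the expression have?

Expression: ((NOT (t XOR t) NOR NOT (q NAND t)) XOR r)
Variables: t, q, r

Satisfying assignments: (0,0,1), (0,1,1), (1,0,1), (1,1,1)
Count: 4 out of 8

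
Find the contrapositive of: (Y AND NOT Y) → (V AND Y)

Contrapositive: NOT (V AND Y) → NOT (Y AND NOT Y)
Note: A statement and its contrapositive are logically equivalent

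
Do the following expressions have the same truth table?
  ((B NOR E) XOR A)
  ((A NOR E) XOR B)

No. Counterexample: with A=0, B=1, E=1, Expression 1 = 0 but Expression 2 = 1.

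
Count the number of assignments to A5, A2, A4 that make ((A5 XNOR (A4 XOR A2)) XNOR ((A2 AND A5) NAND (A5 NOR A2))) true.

Satisfying assignments: (0,0,0), (0,1,1), (1,0,1), (1,1,0)
Count: 4 out of 8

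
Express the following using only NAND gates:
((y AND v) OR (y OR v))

((((y NAND v) NAND (y NAND v)) NAND ((y NAND v) NAND (y NAND v))) NAND (((y NAND y) NAND (v NAND v)) NAND ((y NAND y) NAND (v NAND v))))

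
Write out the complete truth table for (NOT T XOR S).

S | T | Output
--------------
0 | 0 | 1
0 | 1 | 0
1 | 0 | 0
1 | 1 | 1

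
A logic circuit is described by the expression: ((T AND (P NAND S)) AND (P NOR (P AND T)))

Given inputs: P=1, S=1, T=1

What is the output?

Substituting: ((1 AND (1 NAND 1)) AND (1 NOR (1 AND 1)))
= 0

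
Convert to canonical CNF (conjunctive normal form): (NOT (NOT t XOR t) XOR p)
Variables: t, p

(t OR p) AND (NOT t OR p)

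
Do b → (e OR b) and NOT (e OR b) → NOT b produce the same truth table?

Yes, Contrapositive is always equivalent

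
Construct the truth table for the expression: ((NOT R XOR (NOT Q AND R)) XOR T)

Q | T | R | Output
------------------
0 | 0 | 0 | 1
0 | 0 | 1 | 1
0 | 1 | 0 | 0
0 | 1 | 1 | 0
1 | 0 | 0 | 1
1 | 0 | 1 | 0
1 | 1 | 0 | 0
1 | 1 | 1 | 1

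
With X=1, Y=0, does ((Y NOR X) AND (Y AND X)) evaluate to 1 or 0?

Substituting: ((0 NOR 1) AND (0 AND 1))
= 0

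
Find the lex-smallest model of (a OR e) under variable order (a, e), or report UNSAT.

a=0, e=1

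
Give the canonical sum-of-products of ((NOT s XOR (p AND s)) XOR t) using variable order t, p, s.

Σm(0, 2, 3, 5) = (NOT t AND NOT p AND NOT s) OR (NOT t AND p AND NOT s) OR (NOT t AND p AND s) OR (t AND NOT p AND s)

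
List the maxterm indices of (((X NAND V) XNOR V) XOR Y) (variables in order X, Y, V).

ΠM(0, 3, 4, 5) = (X OR Y OR V) AND (X OR NOT Y OR NOT V) AND (NOT X OR Y OR V) AND (NOT X OR Y OR NOT V)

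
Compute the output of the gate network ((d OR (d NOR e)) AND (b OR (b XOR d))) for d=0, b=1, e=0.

Substituting: ((0 OR (0 NOR 0)) AND (1 OR (1 XOR 0)))
= 1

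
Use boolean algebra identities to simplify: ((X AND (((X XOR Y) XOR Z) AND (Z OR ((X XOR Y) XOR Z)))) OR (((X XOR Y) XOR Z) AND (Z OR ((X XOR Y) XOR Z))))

By absorption (E OR (E AND v) = E) then absorption (E AND (E OR v) = E):
= ((X XOR Y) XOR Z)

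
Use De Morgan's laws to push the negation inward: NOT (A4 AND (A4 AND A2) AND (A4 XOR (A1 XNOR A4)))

NOT A4 OR NOT (A4 AND A2) OR NOT (A4 XOR (A1 XNOR A4))
De Morgan's: NOT(AND of terms) = OR of negations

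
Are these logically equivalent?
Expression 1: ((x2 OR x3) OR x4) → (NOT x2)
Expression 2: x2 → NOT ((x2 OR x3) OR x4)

Yes, Contrapositive is always equivalent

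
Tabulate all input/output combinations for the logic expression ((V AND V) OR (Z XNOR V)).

V | Z | Output
--------------
0 | 0 | 1
0 | 1 | 0
1 | 0 | 1
1 | 1 | 1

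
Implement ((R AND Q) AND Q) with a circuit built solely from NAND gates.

((((R NAND Q) NAND (R NAND Q)) NAND Q) NAND (((R NAND Q) NAND (R NAND Q)) NAND Q))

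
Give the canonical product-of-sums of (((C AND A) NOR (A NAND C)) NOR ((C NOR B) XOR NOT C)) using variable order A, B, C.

ΠM(2, 6) = (A OR NOT B OR C) AND (NOT A OR NOT B OR C)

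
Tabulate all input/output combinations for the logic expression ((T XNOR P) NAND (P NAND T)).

T | P | Output
--------------
0 | 0 | 0
0 | 1 | 1
1 | 0 | 1
1 | 1 | 1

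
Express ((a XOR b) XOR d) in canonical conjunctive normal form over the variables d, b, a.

(d OR b OR a) AND (d OR NOT b OR NOT a) AND (NOT d OR b OR NOT a) AND (NOT d OR NOT b OR a)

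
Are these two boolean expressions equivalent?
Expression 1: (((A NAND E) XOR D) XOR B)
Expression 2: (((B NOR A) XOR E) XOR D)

No. Counterexample: with A=0, E=1, D=0, B=0, Expression 1 = 1 but Expression 2 = 0.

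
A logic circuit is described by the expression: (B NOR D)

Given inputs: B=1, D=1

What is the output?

Substituting: (1 NOR 1)
= 0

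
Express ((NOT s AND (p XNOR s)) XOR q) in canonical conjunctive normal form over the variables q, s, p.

(q OR s OR NOT p) AND (q OR NOT s OR p) AND (q OR NOT s OR NOT p) AND (NOT q OR s OR p)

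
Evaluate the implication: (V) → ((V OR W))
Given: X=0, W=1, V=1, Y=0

Antecedent (V) = 1; consequent ((V OR W)) = 1.
1 → 1 = 1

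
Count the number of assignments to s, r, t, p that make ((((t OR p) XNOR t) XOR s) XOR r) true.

Satisfying assignments: (0,0,0,0), (0,0,1,0), (0,0,1,1), (0,1,0,1), (1,0,0,1), (1,1,0,0), (1,1,1,0), (1,1,1,1)
Count: 8 out of 16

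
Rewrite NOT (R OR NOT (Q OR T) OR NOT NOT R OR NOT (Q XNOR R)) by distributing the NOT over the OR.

NOT R AND (Q OR T) AND NOT R AND (Q XNOR R)
De Morgan's: NOT(OR of terms) = AND of negations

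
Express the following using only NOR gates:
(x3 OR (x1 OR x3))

((x3 NOR ((x1 NOR x3) NOR (x1 NOR x3))) NOR (x3 NOR ((x1 NOR x3) NOR (x1 NOR x3))))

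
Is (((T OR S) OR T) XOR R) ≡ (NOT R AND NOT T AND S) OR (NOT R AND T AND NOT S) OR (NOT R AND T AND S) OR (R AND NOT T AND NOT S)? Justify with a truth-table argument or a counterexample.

Yes, they are equivalent — the two output columns agree on all 8 assignments:
R | T | S | Expression 1 | Expression 2
---------------------------------------
0 | 0 | 0 | 0 | 0
0 | 0 | 1 | 1 | 1
0 | 1 | 0 | 1 | 1
0 | 1 | 1 | 1 | 1
1 | 0 | 0 | 1 | 1
1 | 0 | 1 | 0 | 0
1 | 1 | 0 | 0 | 0
1 | 1 | 1 | 0 | 0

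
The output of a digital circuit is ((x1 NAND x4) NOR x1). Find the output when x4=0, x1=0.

Substituting: ((0 NAND 0) NOR 0)
= 0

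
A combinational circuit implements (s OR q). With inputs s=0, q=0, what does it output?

Substituting: (0 OR 0)
= 0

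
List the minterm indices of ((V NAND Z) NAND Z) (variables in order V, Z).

Σm(0, 2, 3) = (NOT V AND NOT Z) OR (V AND NOT Z) OR (V AND Z)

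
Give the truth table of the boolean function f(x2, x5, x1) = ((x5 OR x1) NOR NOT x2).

x2 | x5 | x1 | Output
---------------------
0 | 0 | 0 | 0
0 | 0 | 1 | 0
0 | 1 | 0 | 0
0 | 1 | 1 | 0
1 | 0 | 0 | 1
1 | 0 | 1 | 0
1 | 1 | 0 | 0
1 | 1 | 1 | 0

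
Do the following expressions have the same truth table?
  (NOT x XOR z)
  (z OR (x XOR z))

No. Counterexample: with z=0, x=0, Expression 1 = 1 but Expression 2 = 0.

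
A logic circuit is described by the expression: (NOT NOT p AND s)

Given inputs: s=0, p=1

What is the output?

Substituting: (NOT NOT 1 AND 0)
= 0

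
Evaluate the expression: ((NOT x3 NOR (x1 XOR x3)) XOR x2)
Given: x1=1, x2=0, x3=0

Substituting: ((NOT 0 NOR (1 XOR 0)) XOR 0)
= 0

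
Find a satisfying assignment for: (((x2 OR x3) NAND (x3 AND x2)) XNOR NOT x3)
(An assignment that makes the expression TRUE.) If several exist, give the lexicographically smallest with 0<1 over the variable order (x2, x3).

x2=0, x3=0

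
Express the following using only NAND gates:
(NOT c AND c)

(((c NAND c) NAND c) NAND ((c NAND c) NAND c))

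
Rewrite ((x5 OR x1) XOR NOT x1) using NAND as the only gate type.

((((x5 NAND x5) NAND (x1 NAND x1)) NAND (((x5 NAND x5) NAND (x1 NAND x1)) NAND (x1 NAND x1))) NAND ((x1 NAND x1) NAND (((x5 NAND x5) NAND (x1 NAND x1)) NAND (x1 NAND x1))))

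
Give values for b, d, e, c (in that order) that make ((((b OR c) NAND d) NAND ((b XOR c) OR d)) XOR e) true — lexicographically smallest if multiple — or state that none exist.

b=0, d=0, e=0, c=0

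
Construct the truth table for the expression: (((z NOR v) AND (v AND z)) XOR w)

w | z | v | Output
------------------
0 | 0 | 0 | 0
0 | 0 | 1 | 0
0 | 1 | 0 | 0
0 | 1 | 1 | 0
1 | 0 | 0 | 1
1 | 0 | 1 | 1
1 | 1 | 0 | 1
1 | 1 | 1 | 1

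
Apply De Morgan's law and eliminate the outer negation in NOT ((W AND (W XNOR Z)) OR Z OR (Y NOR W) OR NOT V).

NOT (W AND (W XNOR Z)) AND NOT Z AND NOT (Y NOR W) AND V
De Morgan's: NOT(OR of terms) = AND of negations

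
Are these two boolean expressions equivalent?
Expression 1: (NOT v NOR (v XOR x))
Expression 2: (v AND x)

Yes, they are equivalent — the two output columns agree on all 4 assignments:
v | x | Expression 1 | Expression 2
-----------------------------------
0 | 0 | 0 | 0
0 | 1 | 0 | 0
1 | 0 | 0 | 0
1 | 1 | 1 | 1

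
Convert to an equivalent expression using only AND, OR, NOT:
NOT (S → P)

S AND NOT P
(Negated implication: NOT(A → B) = A AND NOT B)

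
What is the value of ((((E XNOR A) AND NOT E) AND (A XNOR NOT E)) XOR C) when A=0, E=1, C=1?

Substituting: ((((1 XNOR 0) AND NOT 1) AND (0 XNOR NOT 1)) XOR 1)
= 1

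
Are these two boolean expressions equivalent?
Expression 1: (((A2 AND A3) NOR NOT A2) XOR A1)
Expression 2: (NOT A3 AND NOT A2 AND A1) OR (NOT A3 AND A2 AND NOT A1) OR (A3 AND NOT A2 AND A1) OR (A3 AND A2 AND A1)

Yes, they are equivalent — the two output columns agree on all 8 assignments:
A3 | A2 | A1 | Expression 1 | Expression 2
------------------------------------------
0 | 0 | 0 | 0 | 0
0 | 0 | 1 | 1 | 1
0 | 1 | 0 | 1 | 1
0 | 1 | 1 | 0 | 0
1 | 0 | 0 | 0 | 0
1 | 0 | 1 | 1 | 1
1 | 1 | 0 | 0 | 0
1 | 1 | 1 | 1 | 1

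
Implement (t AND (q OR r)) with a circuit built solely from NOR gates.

((t NOR t) NOR (((q NOR r) NOR (q NOR r)) NOR ((q NOR r) NOR (q NOR r))))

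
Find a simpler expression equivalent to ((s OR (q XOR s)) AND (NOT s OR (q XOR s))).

By distribution ((E OR v) AND (E OR NOT v) = E):
= (q XOR s)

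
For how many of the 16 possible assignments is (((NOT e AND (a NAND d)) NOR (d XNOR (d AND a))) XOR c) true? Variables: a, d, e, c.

Satisfying assignments: (0,0,0,1), (0,0,1,1), (0,1,0,1), (0,1,1,0), (1,0,0,1), (1,0,1,1), (1,1,0,1), (1,1,1,1)
Count: 8 out of 16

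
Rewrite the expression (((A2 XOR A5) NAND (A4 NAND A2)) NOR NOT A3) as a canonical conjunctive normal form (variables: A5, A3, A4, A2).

(A5 OR A3 OR A4 OR A2) AND (A5 OR A3 OR A4 OR NOT A2) AND (A5 OR A3 OR NOT A4 OR A2) AND (A5 OR A3 OR NOT A4 OR NOT A2) AND (A5 OR NOT A3 OR A4 OR A2) AND (A5 OR NOT A3 OR NOT A4 OR A2) AND (A5 OR NOT A3 OR NOT A4 OR NOT A2) AND (NOT A5 OR A3 OR A4 OR A2) AND (NOT A5 OR A3 OR A4 OR NOT A2) AND (NOT A5 OR A3 OR NOT A4 OR A2) AND (NOT A5 OR A3 OR NOT A4 OR NOT A2) AND (NOT A5 OR NOT A3 OR A4 OR NOT A2) AND (NOT A5 OR NOT A3 OR NOT A4 OR NOT A2)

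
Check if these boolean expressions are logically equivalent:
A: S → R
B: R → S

No, Converse is not equivalent to original (counterexample: S=0, R=1)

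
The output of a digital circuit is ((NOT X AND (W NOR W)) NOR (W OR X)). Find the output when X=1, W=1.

Substituting: ((NOT 1 AND (1 NOR 1)) NOR (1 OR 1))
= 0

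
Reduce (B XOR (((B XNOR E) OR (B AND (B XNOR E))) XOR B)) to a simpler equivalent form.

By XOR self-cancellation ((E XOR v) XOR v = E) then absorption (E OR (E AND v) = E):
= (B XNOR E)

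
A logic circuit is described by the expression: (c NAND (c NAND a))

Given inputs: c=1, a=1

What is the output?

Substituting: (1 NAND (1 NAND 1))
= 1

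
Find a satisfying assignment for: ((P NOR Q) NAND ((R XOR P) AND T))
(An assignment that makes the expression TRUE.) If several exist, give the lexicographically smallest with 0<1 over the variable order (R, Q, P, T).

R=0, Q=0, P=0, T=0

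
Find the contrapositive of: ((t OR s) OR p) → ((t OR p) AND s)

Contrapositive: NOT ((t OR p) AND s) → NOT ((t OR s) OR p)
Note: A statement and its contrapositive are logically equivalent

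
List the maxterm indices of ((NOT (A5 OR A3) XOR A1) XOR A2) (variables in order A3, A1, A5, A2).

ΠM(1, 2, 4, 7, 8, 10, 13, 15) = (A3 OR A1 OR A5 OR NOT A2) AND (A3 OR A1 OR NOT A5 OR A2) AND (A3 OR NOT A1 OR A5 OR A2) AND (A3 OR NOT A1 OR NOT A5 OR NOT A2) AND (NOT A3 OR A1 OR A5 OR A2) AND (NOT A3 OR A1 OR NOT A5 OR A2) AND (NOT A3 OR NOT A1 OR A5 OR NOT A2) AND (NOT A3 OR NOT A1 OR NOT A5 OR NOT A2)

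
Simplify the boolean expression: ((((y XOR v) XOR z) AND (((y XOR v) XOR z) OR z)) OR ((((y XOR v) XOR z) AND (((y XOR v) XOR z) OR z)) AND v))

By absorption (E OR (E AND v) = E) then absorption (E AND (E OR v) = E):
= ((y XOR v) XOR z)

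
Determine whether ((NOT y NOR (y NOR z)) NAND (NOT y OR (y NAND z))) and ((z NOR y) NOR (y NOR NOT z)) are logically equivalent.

No. Counterexample: with z=0, y=0, Expression 1 = 1 but Expression 2 = 0.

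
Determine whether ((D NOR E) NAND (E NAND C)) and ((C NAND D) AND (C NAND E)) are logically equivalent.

No. Counterexample: with C=0, D=0, E=0, Expression 1 = 0 but Expression 2 = 1.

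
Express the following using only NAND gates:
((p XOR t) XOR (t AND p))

((((p NAND (p NAND t)) NAND (t NAND (p NAND t))) NAND (((p NAND (p NAND t)) NAND (t NAND (p NAND t))) NAND ((t NAND p) NAND (t NAND p)))) NAND (((t NAND p) NAND (t NAND p)) NAND (((p NAND (p NAND t)) NAND (t NAND (p NAND t))) NAND ((t NAND p) NAND (t NAND p)))))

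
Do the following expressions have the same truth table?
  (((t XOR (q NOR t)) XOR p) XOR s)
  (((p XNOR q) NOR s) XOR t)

No. Counterexample: with p=0, q=0, s=0, t=0, Expression 1 = 1 but Expression 2 = 0.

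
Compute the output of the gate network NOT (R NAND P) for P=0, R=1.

Substituting: NOT (1 NAND 0)
= 0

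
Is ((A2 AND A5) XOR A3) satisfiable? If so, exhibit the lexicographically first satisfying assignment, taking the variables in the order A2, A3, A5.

A2=0, A3=1, A5=0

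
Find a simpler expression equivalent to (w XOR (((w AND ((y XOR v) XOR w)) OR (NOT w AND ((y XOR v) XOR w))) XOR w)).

By XOR self-cancellation ((E XOR v) XOR v = E) then distribution ((E AND v) OR (E AND NOT v) = E):
= ((y XOR v) XOR w)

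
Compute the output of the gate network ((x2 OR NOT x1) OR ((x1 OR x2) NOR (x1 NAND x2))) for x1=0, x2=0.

Substituting: ((0 OR NOT 0) OR ((0 OR 0) NOR (0 NAND 0)))
= 1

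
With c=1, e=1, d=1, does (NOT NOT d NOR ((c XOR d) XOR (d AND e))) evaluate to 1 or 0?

Substituting: (NOT NOT 1 NOR ((1 XOR 1) XOR (1 AND 1)))
= 0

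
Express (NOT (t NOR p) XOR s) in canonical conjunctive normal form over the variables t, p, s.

(t OR p OR s) AND (t OR NOT p OR NOT s) AND (NOT t OR p OR NOT s) AND (NOT t OR NOT p OR NOT s)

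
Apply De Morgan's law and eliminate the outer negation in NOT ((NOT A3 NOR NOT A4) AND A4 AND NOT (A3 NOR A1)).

NOT (NOT A3 NOR NOT A4) OR NOT A4 OR (A3 NOR A1)
De Morgan's: NOT(AND of terms) = OR of negations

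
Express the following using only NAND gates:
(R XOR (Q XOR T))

((R NAND (R NAND ((Q NAND (Q NAND T)) NAND (T NAND (Q NAND T))))) NAND (((Q NAND (Q NAND T)) NAND (T NAND (Q NAND T))) NAND (R NAND ((Q NAND (Q NAND T)) NAND (T NAND (Q NAND T))))))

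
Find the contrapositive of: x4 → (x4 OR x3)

Contrapositive: NOT (x4 OR x3) → NOT x4
Note: A statement and its contrapositive are logically equivalent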